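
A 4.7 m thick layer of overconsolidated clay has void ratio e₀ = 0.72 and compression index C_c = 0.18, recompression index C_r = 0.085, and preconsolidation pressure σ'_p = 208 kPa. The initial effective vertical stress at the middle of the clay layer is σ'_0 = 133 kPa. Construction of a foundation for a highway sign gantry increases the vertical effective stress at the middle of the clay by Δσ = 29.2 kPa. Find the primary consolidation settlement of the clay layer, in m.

Final effective stress: σ'_f = 133 + 29.2 = 162.2 kPa.
σ'_f = 162.2 ≤ σ'_p = 208 kPa, so the clay remains overconsolidated and only the recompression index applies:
S_c = C_r·H/(1+e₀)·log₁₀(σ'_f/σ'_0) = 0.085×4.7/1.72×log₁₀(162.2/133)
    = 0.23227 × 0.086199 = 0.02002 m

S_c ≈ 0.02 m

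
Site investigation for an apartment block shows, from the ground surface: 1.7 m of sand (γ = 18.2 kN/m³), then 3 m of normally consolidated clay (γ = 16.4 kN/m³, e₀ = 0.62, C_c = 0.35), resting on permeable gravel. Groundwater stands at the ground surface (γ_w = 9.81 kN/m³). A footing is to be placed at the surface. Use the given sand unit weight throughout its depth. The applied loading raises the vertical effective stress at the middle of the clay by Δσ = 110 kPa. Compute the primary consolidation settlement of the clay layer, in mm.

Mid-depth of clay below the ground surface: z = 1.7 + 3/2 = 3.2 m.
Total vertical stress at mid-clay: σ_v = 18.2×1.7 + 16.4×1.5 = 55.54 kPa.
Pore pressure: u = 9.81×(3.2 − 0) = 31.392 kPa.
Initial effective stress: σ'_0 = σ_v − u = 55.54 − 31.392 = 24.148 kPa.
Final effective stress: σ'_f = σ'_0 + Δσ = 24.148 + 110 = 134.15 kPa.
Normally consolidated clay, so the full stress increment lies on the virgin compression line:
S_c = C_c·H/(1+e₀)·log₁₀(σ'_f/σ'_0) = 0.35×3/(1+0.62)×log₁₀(134.15/24.148)
    = 0.64815 × 0.74471 = 0.4827 m

S_c ≈ 483 mm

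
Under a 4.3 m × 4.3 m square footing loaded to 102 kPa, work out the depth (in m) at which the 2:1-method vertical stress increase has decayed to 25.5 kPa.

z ≈ 4.3 m

2:1 spreading — at depth z the loaded area has grown by z in each plan dimension:
qB²/(B+z)² = Δσ_z ⇒ z = B(√(q/Δσ_z) − 1) = 4.3×(√(102/25.5) − 1) = 4.3 m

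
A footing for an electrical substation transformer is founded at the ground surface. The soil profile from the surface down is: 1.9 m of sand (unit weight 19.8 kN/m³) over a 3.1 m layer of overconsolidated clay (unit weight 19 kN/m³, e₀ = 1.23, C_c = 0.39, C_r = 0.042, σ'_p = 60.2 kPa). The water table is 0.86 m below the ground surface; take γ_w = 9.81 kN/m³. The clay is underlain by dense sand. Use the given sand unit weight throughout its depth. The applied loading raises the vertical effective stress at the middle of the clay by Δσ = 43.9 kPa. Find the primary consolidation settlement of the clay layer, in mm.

Mid-depth of clay below the ground surface: z = 1.9 + 3.1/2 = 3.45 m.
Total vertical stress at mid-clay: σ_v = 19.8×1.9 + 19×1.55 = 67.07 kPa.
Pore pressure: u = 9.81×(3.45 − 0.86) = 25.408 kPa.
Initial effective stress: σ'_0 = σ_v − u = 67.07 − 25.408 = 41.662 kPa.
Final effective stress: σ'_f = 41.662 + 43.9 = 85.562 kPa.
σ'_f = 85.562 > σ'_p = 60.2 kPa, so the stress path crosses the preconsolidation pressure — recompression up to σ'_p, then virgin compression beyond:
S_c = H/(1+e₀)·[C_r·log₁₀(σ'_p/σ'_0) + C_c·log₁₀(σ'_f/σ'_p)]
    = 3.1/2.23 × [0.042×log₁₀(60.2/41.662) + 0.39×log₁₀(85.562/60.2)]
    = 1.3901 × [0.006714 + 0.059547] = 0.09211 m

S_c ≈ 92.1 mm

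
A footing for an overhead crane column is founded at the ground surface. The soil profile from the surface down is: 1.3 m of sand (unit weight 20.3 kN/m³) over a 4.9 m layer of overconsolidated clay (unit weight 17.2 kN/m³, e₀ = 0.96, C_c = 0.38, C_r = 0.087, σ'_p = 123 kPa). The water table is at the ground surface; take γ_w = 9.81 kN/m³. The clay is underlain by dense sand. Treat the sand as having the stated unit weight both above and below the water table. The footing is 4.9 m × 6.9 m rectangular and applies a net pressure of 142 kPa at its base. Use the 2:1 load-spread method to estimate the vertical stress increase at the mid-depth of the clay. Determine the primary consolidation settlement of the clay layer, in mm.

S_c ≈ 91.8 mm

Mid-depth of clay below the ground surface: z = 1.3 + 4.9/2 = 3.75 m.
Total vertical stress at mid-clay: σ_v = 20.3×1.3 + 17.2×2.45 = 68.53 kPa.
Pore pressure: u = 9.81×(3.75 − 0) = 36.788 kPa.
Initial effective stress: σ'_0 = σ_v − u = 68.53 − 36.788 = 31.742 kPa.
Stress increase at mid-clay by the 2:1 spreading method:
Δσ = qBL/((B+z)(L+z)) = 142×4.9×6.9/((4.9+3.75)(6.9+3.75)) = 52.116 kPa
Final effective stress: σ'_f = 31.742 + 52.116 = 83.858 kPa.
σ'_f = 83.858 ≤ σ'_p = 123 kPa, so the clay remains overconsolidated and only the recompression index applies:
S_c = C_r·H/(1+e₀)·log₁₀(σ'_f/σ'_0) = 0.087×4.9/1.96×log₁₀(83.858/31.742)
    = 0.2175 × 0.42191 = 0.09177 m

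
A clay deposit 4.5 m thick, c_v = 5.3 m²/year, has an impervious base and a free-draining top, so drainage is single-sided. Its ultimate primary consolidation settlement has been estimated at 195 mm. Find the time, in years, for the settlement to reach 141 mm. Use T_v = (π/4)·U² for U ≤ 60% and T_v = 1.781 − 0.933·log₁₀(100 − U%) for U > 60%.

Drainage path length: H_d = H = 4.5 m (single drainage).
U = S(t)/S_ult = 141/195 = 0.7231.
U > 60%: T_v = 1.781 − 0.933·log₁₀(100 − 72.308) = 0.43528.
t = T_v·H_d²/c_v = 0.43528×4.5²/5.3 = 1.663 years.

t ≈ 1.66 years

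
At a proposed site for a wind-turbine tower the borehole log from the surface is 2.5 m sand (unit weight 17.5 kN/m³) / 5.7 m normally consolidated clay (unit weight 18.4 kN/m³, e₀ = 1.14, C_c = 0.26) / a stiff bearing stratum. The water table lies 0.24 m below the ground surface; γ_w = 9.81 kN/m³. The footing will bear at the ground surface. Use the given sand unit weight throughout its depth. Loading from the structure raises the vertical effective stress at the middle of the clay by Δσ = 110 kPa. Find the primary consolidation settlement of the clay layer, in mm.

S_c ≈ 367 mm

Mid-depth of clay below the ground surface: z = 2.5 + 5.7/2 = 5.35 m.
Total vertical stress at mid-clay: σ_v = 17.5×2.5 + 18.4×2.85 = 96.19 kPa.
Pore pressure: u = 9.81×(5.35 − 0.24) = 50.129 kPa.
Initial effective stress: σ'_0 = σ_v − u = 96.19 − 50.129 = 46.061 kPa.
Final effective stress: σ'_f = σ'_0 + Δσ = 46.061 + 110 = 156.06 kPa.
Normally consolidated clay, so the full stress increment lies on the virgin compression line:
S_c = C_c·H/(1+e₀)·log₁₀(σ'_f/σ'_0) = 0.26×5.7/(1+1.14)×log₁₀(156.06/46.061)
    = 0.69252 × 0.52996 = 0.367 m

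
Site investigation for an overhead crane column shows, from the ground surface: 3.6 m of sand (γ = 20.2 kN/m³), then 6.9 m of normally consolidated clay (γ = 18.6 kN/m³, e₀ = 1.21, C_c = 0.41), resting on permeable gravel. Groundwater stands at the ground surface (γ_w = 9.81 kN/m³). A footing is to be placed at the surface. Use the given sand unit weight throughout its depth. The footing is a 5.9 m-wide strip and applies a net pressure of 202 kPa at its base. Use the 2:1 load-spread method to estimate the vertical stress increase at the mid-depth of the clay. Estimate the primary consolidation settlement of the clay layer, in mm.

S_c ≈ 477 mm

Mid-depth of clay below the ground surface: z = 3.6 + 6.9/2 = 7.05 m.
Total vertical stress at mid-clay: σ_v = 20.2×3.6 + 18.6×3.45 = 136.89 kPa.
Pore pressure: u = 9.81×(7.05 − 0) = 69.16 kPa.
Initial effective stress: σ'_0 = σ_v − u = 136.89 − 69.16 = 67.73 kPa.
Stress increase at mid-clay by the 2:1 spreading method:
Δσ = qB/(B+z) = 202×5.9/(5.9+7.05) = 92.031 kPa
Final effective stress: σ'_f = σ'_0 + Δσ = 67.73 + 92.031 = 159.76 kPa.
Normally consolidated clay, so the full stress increment lies on the virgin compression line:
S_c = C_c·H/(1+e₀)·log₁₀(σ'_f/σ'_0) = 0.41×6.9/(1+1.21)×log₁₀(159.76/67.73)
    = 1.2801 × 0.37269 = 0.4771 m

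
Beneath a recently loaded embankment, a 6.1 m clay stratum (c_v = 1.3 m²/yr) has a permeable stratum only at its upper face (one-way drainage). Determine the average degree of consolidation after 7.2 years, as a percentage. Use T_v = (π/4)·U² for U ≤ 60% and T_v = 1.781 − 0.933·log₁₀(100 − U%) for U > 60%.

U ≈ 56.6 %

Drainage path length: H_d = H = 6.1 m (single drainage).
T_v = c_v·t/H_d² = 1.3×7.2/6.1² = 0.25155.
T_v = 0.25155 corresponds to the U ≤ 60% branch:
U = √(4T_v/π) = 0.5659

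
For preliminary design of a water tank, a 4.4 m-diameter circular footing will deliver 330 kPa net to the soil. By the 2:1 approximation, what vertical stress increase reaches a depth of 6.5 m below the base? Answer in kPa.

Δσ_z ≈ 53.8 kPa

By the 2:1 method the load spreads at 1 horizontal : 2 vertical, so at depth z the loaded area has grown by z in each plan dimension:
Δσ ≈ qD²/(D+z)² = 330×4.4²/(4.4+6.5)² = 53.773 kPa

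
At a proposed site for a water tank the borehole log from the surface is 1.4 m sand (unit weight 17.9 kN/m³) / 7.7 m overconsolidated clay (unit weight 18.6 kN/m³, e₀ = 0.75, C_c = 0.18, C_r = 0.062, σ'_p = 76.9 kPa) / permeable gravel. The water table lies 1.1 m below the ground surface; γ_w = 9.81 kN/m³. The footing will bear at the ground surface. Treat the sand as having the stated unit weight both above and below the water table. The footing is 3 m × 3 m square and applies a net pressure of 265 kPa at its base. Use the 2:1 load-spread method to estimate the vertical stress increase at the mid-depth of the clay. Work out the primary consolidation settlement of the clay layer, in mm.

S_c ≈ 95.6 mm

Mid-depth of clay below the ground surface: z = 1.4 + 7.7/2 = 5.25 m.
Total vertical stress at mid-clay: σ_v = 17.9×1.4 + 18.6×3.85 = 96.67 kPa.
Pore pressure: u = 9.81×(5.25 − 1.1) = 40.712 kPa.
Initial effective stress: σ'_0 = σ_v − u = 96.67 − 40.712 = 55.958 kPa.
Stress increase at mid-clay by the 2:1 spreading method:
Δσ = qBL/((B+z)(L+z)) = 265×3×3/((3+5.25)(3+5.25)) = 35.041 kPa
Final effective stress: σ'_f = 55.958 + 35.041 = 90.999 kPa.
σ'_f = 90.999 > σ'_p = 76.9 kPa, so the stress path crosses the preconsolidation pressure — recompression up to σ'_p, then virgin compression beyond:
S_c = H/(1+e₀)·[C_r·log₁₀(σ'_p/σ'_0) + C_c·log₁₀(σ'_f/σ'_p)]
    = 7.7/1.75 × [0.062×log₁₀(76.9/55.958) + 0.18×log₁₀(90.999/76.9)]
    = 4.4 × [0.00856 + 0.01316] = 0.09557 m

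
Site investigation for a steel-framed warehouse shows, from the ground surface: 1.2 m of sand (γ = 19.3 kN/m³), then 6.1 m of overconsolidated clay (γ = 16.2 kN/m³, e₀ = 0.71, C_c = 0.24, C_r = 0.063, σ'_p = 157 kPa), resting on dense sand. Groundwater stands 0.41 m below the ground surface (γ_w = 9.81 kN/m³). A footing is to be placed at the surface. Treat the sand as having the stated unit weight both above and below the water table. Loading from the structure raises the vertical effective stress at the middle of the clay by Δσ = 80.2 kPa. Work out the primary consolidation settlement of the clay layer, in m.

S_c ≈ 0.116 m

Mid-depth of clay below the ground surface: z = 1.2 + 6.1/2 = 4.25 m.
Total vertical stress at mid-clay: σ_v = 19.3×1.2 + 16.2×3.05 = 72.57 kPa.
Pore pressure: u = 9.81×(4.25 − 0.41) = 37.67 kPa.
Initial effective stress: σ'_0 = σ_v − u = 72.57 − 37.67 = 34.9 kPa.
Final effective stress: σ'_f = 34.9 + 80.2 = 115.1 kPa.
σ'_f = 115.1 ≤ σ'_p = 157 kPa, so the clay remains overconsolidated and only the recompression index applies:
S_c = C_r·H/(1+e₀)·log₁₀(σ'_f/σ'_0) = 0.063×6.1/1.71×log₁₀(115.1/34.9)
    = 0.22474 × 0.51825 = 0.1165 m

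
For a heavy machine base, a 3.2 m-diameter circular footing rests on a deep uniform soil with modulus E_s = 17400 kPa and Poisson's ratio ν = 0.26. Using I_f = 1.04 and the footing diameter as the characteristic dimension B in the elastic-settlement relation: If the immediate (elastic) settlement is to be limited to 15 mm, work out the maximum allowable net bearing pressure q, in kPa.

S_e = q·B·(1−ν²)/E_s · I_f  ⇒  q = S_e·E_s / (B·(1−ν²)·I_f).
q = 0.015 × 17400 / (3.2 × 0.9324 × 1.04) = 84.11 kPa

q ≈ 84.1 kPa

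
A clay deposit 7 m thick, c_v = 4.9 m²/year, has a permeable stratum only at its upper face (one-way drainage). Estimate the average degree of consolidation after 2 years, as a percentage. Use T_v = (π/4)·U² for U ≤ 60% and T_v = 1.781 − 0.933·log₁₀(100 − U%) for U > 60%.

U ≈ 50.5 %

Drainage path length: H_d = H = 7 m (single drainage).
T_v = c_v·t/H_d² = 4.9×2/7² = 0.2.
T_v = 0.2 corresponds to the U ≤ 60% branch:
U = √(4T_v/π) = 0.5046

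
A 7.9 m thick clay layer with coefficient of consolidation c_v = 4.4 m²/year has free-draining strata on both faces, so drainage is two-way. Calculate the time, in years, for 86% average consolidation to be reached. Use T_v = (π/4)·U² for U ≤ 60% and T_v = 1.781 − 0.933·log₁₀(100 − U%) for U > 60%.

t ≈ 2.52 years

Drainage path length: H_d = H/2 = 3.95 m (double drainage).
U > 60%: T_v = 1.781 − 0.933·log₁₀(100 − 86) = 0.71166.
t = T_v·H_d²/c_v = 0.71166×3.95²/4.4 = 2.524 years.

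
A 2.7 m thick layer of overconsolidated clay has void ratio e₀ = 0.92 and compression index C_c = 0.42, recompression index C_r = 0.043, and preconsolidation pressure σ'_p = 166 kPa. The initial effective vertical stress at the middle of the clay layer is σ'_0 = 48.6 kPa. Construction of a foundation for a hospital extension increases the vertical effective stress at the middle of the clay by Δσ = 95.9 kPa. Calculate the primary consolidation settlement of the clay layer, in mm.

Final effective stress: σ'_f = 48.6 + 95.9 = 144.5 kPa.
σ'_f = 144.5 ≤ σ'_p = 166 kPa, so the clay remains overconsolidated and only the recompression index applies:
S_c = C_r·H/(1+e₀)·log₁₀(σ'_f/σ'_0) = 0.043×2.7/1.92×log₁₀(144.5/48.6)
    = 0.060471 × 0.47323 = 0.02862 m

S_c ≈ 28.6 mm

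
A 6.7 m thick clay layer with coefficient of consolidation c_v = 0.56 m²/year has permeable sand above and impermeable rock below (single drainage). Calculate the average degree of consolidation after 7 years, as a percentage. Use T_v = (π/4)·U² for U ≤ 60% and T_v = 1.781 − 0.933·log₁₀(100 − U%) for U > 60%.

U ≈ 33.3 %

Drainage path length: H_d = H = 6.7 m (single drainage).
T_v = c_v·t/H_d² = 0.56×7/6.7² = 0.087325.
T_v = 0.087325 corresponds to the U ≤ 60% branch:
U = √(4T_v/π) = 0.3334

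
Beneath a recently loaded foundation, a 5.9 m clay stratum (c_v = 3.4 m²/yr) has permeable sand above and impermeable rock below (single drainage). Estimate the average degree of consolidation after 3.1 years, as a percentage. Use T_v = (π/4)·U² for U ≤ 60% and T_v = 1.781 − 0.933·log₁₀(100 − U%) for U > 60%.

U ≈ 61.6 %

Drainage path length: H_d = H = 5.9 m (single drainage).
T_v = c_v·t/H_d² = 3.4×3.1/5.9² = 0.30279.
T_v = 0.30279 corresponds to the U > 60% branch:
U = 1 − 10^((1.781 − T_v)/0.933)/100 = 0.616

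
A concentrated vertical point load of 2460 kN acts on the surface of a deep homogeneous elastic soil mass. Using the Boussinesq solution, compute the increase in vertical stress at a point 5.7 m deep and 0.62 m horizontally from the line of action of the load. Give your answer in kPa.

Boussinesq vertical stress below a point load on an elastic half-space:
Δσ_z = 3P/(2πz²) · [1 + (r/z)²]^(−5/2)
r/z = 0.62/5.7 = 0.10877; [1+(r/z)²]^(−5/2) = 0.97102.
Δσ_z = 3×2460/(2π×5.7²) × 0.97102 = 36.152 × 0.97102 = 35.1 kPa

Δσ_z ≈ 35.1 kPa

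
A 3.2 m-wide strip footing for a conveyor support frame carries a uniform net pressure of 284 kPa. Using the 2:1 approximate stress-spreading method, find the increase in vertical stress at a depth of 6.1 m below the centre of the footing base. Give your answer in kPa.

By the 2:1 method the load spreads at 1 horizontal : 2 vertical, so at depth z the loaded area has grown by z in each plan dimension:
Δσ = qB/(B+z) = 284×3.2/(3.2+6.1) = 97.72 kPa

Δσ_z ≈ 97.7 kPa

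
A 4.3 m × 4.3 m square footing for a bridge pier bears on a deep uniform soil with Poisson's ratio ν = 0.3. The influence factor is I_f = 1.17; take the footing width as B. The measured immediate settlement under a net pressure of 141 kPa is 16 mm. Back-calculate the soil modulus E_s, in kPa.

S_e = q·B·(1−ν²)/E_s · I_f  ⇒  E_s = q·B·(1−ν²)·I_f / S_e.
E_s = 141 × 4.3 × 0.91 × 1.17 / 0.016 = 40350 kPa

E_s ≈ 40300 kPa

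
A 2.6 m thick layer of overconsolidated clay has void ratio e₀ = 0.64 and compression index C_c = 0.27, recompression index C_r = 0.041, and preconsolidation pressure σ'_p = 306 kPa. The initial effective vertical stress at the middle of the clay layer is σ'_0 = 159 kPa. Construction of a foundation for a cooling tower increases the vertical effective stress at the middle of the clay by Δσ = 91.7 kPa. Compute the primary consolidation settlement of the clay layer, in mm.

Final effective stress: σ'_f = 159 + 91.7 = 250.7 kPa.
σ'_f = 250.7 ≤ σ'_p = 306 kPa, so the clay remains overconsolidated and only the recompression index applies:
S_c = C_r·H/(1+e₀)·log₁₀(σ'_f/σ'_0) = 0.041×2.6/1.64×log₁₀(250.7/159)
    = 0.065001 × 0.19776 = 0.01285 m

S_c ≈ 12.9 mm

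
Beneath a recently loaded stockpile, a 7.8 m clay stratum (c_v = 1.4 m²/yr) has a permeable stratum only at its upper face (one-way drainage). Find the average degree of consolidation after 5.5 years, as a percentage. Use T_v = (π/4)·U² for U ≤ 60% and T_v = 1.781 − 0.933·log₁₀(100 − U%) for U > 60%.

U ≈ 40.1 %

Drainage path length: H_d = H = 7.8 m (single drainage).
T_v = c_v·t/H_d² = 1.4×5.5/7.8² = 0.12656.
T_v = 0.12656 corresponds to the U ≤ 60% branch:
U = √(4T_v/π) = 0.4014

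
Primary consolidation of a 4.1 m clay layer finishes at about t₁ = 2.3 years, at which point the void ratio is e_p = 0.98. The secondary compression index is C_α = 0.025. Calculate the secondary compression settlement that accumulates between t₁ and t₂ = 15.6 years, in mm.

S_s ≈ 43 mm

Secondary compression: S_s = C_α·H/(1+e_p)·log₁₀(t₂/t₁)
S_s = 0.025×4.1/(1+0.98)×log₁₀(15.6/2.3)
    = 0.05177 × 0.8314 = 0.04304 m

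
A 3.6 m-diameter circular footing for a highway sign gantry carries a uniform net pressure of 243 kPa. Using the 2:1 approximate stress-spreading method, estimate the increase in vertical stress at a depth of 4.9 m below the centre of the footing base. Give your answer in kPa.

Δσ_z ≈ 43.6 kPa

By the 2:1 method the load spreads at 1 horizontal : 2 vertical, so at depth z the loaded area has grown by z in each plan dimension:
Δσ ≈ qD²/(D+z)² = 243×3.6²/(3.6+4.9)² = 43.589 kPa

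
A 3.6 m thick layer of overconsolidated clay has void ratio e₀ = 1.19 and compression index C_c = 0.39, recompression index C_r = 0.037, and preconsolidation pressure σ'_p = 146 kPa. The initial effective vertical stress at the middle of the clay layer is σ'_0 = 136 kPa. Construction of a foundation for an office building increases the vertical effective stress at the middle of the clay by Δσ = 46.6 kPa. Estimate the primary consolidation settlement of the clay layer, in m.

Final effective stress: σ'_f = 136 + 46.6 = 182.6 kPa.
σ'_f = 182.6 > σ'_p = 146 kPa, so the stress path crosses the preconsolidation pressure — recompression up to σ'_p, then virgin compression beyond:
S_c = H/(1+e₀)·[C_r·log₁₀(σ'_p/σ'_0) + C_c·log₁₀(σ'_f/σ'_p)]
    = 3.6/2.19 × [0.037×log₁₀(146/136) + 0.39×log₁₀(182.6/146)]
    = 1.6438 × [0.0011401 + 0.037888] = 0.06415 m

S_c ≈ 0.0642 m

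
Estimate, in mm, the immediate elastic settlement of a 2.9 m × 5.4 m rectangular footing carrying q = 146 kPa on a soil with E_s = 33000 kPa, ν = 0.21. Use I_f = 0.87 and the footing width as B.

Immediate (elastic) settlement: S_e = q·B·(1−ν²)/E_s · I_f.
S_e = 146 × 2.9 × (1 − 0.21²) / 33000 × 0.87
    = 146 × 2.9 × 0.9559 / 33000 × 0.87
    = 0.01067 m = 10.67 mm

S_e ≈ 10.7 mm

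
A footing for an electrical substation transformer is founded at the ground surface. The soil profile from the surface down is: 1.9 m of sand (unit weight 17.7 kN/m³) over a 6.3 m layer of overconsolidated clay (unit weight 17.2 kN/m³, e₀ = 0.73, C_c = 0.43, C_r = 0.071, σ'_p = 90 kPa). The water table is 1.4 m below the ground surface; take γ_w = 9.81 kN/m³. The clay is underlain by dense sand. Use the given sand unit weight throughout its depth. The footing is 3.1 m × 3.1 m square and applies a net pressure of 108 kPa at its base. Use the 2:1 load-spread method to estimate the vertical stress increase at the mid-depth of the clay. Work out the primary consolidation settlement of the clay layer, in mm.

S_c ≈ 29.5 mm

Mid-depth of clay below the ground surface: z = 1.9 + 6.3/2 = 5.05 m.
Total vertical stress at mid-clay: σ_v = 17.7×1.9 + 17.2×3.15 = 87.81 kPa.
Pore pressure: u = 9.81×(5.05 − 1.4) = 35.806 kPa.
Initial effective stress: σ'_0 = σ_v − u = 87.81 − 35.806 = 52.004 kPa.
Stress increase at mid-clay by the 2:1 spreading method:
Δσ = qBL/((B+z)(L+z)) = 108×3.1×3.1/((3.1+5.05)(3.1+5.05)) = 15.625 kPa
Final effective stress: σ'_f = 52.004 + 15.625 = 67.629 kPa.
σ'_f = 67.629 ≤ σ'_p = 90 kPa, so the clay remains overconsolidated and only the recompression index applies:
S_c = C_r·H/(1+e₀)·log₁₀(σ'_f/σ'_0) = 0.071×6.3/1.73×log₁₀(67.629/52.004)
    = 0.25855 × 0.1141 = 0.0295 m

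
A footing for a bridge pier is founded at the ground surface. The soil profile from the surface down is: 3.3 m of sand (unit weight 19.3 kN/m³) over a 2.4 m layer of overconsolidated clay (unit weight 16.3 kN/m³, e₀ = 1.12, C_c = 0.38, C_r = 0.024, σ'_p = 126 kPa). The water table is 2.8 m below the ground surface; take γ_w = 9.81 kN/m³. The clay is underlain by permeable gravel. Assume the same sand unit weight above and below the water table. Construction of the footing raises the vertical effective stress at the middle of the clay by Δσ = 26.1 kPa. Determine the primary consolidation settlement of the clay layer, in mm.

Mid-depth of clay below the ground surface: z = 3.3 + 2.4/2 = 4.5 m.
Total vertical stress at mid-clay: σ_v = 19.3×3.3 + 16.3×1.2 = 83.25 kPa.
Pore pressure: u = 9.81×(4.5 − 2.8) = 16.677 kPa.
Initial effective stress: σ'_0 = σ_v − u = 83.25 − 16.677 = 66.573 kPa.
Final effective stress: σ'_f = 66.573 + 26.1 = 92.673 kPa.
σ'_f = 92.673 ≤ σ'_p = 126 kPa, so the clay remains overconsolidated and only the recompression index applies:
S_c = C_r·H/(1+e₀)·log₁₀(σ'_f/σ'_0) = 0.024×2.4/2.12×log₁₀(92.673/66.573)
    = 0.02717 × 0.14366 = 0.003903 m

S_c ≈ 3.9 mm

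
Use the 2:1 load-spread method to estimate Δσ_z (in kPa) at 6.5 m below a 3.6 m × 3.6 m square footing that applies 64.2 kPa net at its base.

Δσ_z ≈ 8.16 kPa

By the 2:1 method the load spreads at 1 horizontal : 2 vertical, so at depth z the loaded area has grown by z in each plan dimension:
Δσ = qBL/((B+z)(L+z)) = 64.2×3.6×3.6/((3.6+6.5)(3.6+6.5)) = 8.1564 kPa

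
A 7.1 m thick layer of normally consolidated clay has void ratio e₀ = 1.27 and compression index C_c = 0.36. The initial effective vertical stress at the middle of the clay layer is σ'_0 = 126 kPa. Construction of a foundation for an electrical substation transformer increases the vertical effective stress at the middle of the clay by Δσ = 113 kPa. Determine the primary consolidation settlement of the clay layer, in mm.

S_c ≈ 313 mm

Final effective stress: σ'_f = σ'_0 + Δσ = 126 + 113 = 239 kPa.
Normally consolidated clay, so the full stress increment lies on the virgin compression line:
S_c = C_c·H/(1+e₀)·log₁₀(σ'_f/σ'_0) = 0.36×7.1/(1+1.27)×log₁₀(239/126)
    = 1.126 × 0.27803 = 0.3131 m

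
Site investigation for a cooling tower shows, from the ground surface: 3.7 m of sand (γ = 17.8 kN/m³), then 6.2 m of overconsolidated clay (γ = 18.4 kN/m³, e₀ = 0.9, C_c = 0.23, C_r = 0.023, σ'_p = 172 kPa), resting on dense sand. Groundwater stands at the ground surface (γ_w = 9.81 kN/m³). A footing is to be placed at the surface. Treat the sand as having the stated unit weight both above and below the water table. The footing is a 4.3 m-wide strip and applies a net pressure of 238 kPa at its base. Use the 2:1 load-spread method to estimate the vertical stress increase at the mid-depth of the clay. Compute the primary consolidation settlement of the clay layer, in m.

Mid-depth of clay below the ground surface: z = 3.7 + 6.2/2 = 6.8 m.
Total vertical stress at mid-clay: σ_v = 17.8×3.7 + 18.4×3.1 = 122.9 kPa.
Pore pressure: u = 9.81×(6.8 − 0) = 66.708 kPa.
Initial effective stress: σ'_0 = σ_v − u = 122.9 − 66.708 = 56.192 kPa.
Stress increase at mid-clay by the 2:1 spreading method:
Δσ = qB/(B+z) = 238×4.3/(4.3+6.8) = 92.198 kPa
Final effective stress: σ'_f = 56.192 + 92.198 = 148.39 kPa.
σ'_f = 148.39 ≤ σ'_p = 172 kPa, so the clay remains overconsolidated and only the recompression index applies:
S_c = C_r·H/(1+e₀)·log₁₀(σ'_f/σ'_0) = 0.023×6.2/1.9×log₁₀(148.39/56.192)
    = 0.075054 × 0.42173 = 0.03165 m

S_c ≈ 0.0317 m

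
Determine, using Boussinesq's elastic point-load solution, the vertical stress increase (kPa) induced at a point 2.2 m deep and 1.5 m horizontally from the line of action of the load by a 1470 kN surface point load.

Δσ_z ≈ 55.8 kPa

Boussinesq vertical stress below a point load on an elastic half-space:
Δσ_z = 3P/(2πz²) · [1 + (r/z)²]^(−5/2)
r/z = 1.5/2.2 = 0.68182; [1+(r/z)²]^(−5/2) = 0.38503.
Δσ_z = 3×1470/(2π×2.2²) × 0.38503 = 145.02 × 0.38503 = 55.84 kPa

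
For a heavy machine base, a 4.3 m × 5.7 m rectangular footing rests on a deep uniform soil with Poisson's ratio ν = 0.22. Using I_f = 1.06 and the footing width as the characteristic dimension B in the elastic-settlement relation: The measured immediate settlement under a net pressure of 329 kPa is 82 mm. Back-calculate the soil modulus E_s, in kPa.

S_e = q·B·(1−ν²)/E_s · I_f  ⇒  E_s = q·B·(1−ν²)·I_f / S_e.
E_s = 329 × 4.3 × 0.9516 × 1.06 / 0.082 = 17400 kPa

E_s ≈ 17400 kPa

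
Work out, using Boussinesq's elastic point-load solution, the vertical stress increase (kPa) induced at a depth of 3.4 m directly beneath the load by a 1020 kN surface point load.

Δσ_z ≈ 42.1 kPa

Boussinesq vertical stress below a point load on an elastic half-space:
Δσ_z = 3P/(2πz²) · [1 + (r/z)²]^(−5/2)
r/z = 0/3.4 = 0; [1+(r/z)²]^(−5/2) = 1.
Δσ_z = 3×1020/(2π×3.4²) × 1 = 42.129 × 1 = 42.13 kPa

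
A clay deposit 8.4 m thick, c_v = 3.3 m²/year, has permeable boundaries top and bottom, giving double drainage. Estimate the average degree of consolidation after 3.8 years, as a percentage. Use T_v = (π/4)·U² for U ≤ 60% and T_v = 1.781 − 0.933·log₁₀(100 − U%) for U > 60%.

U ≈ 86 %

Drainage path length: H_d = H/2 = 4.2 m (double drainage).
T_v = c_v·t/H_d² = 3.3×3.8/4.2² = 0.71088.
T_v = 0.71088 corresponds to the U > 60% branch:
U = 1 − 10^((1.781 − T_v)/0.933)/100 = 0.8597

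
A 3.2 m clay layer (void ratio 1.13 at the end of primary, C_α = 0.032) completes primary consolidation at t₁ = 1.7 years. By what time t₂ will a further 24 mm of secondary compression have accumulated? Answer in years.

S_s = C_α·H/(1+e_p)·log₁₀(t₂/t₁) ⇒ log₁₀(t₂/t₁) = S_s·(1+e_p)/(C_α·H).
log₁₀(t₂/t₁) = 0.024 × (1+1.13) / (0.032×3.2) = 0.4992
t₂ = t₁ × 10^0.4992 = 1.7 × 3.157 = 5.366 years

t₂ ≈ 5.37 years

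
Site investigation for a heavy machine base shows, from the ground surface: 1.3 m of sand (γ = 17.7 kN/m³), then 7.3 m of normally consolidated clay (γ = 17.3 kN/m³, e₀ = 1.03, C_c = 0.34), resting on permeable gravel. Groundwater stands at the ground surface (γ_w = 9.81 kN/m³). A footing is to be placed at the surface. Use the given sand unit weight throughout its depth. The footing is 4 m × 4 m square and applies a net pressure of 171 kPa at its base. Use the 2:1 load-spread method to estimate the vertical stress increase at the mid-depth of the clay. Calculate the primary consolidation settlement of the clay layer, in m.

S_c ≈ 0.343 m

Mid-depth of clay below the ground surface: z = 1.3 + 7.3/2 = 4.95 m.
Total vertical stress at mid-clay: σ_v = 17.7×1.3 + 17.3×3.65 = 86.155 kPa.
Pore pressure: u = 9.81×(4.95 − 0) = 48.56 kPa.
Initial effective stress: σ'_0 = σ_v − u = 86.155 − 48.56 = 37.595 kPa.
Stress increase at mid-clay by the 2:1 spreading method:
Δσ = qBL/((B+z)(L+z)) = 171×4×4/((4+4.95)(4+4.95)) = 34.156 kPa
Final effective stress: σ'_f = σ'_0 + Δσ = 37.595 + 34.156 = 71.751 kPa.
Normally consolidated clay, so the full stress increment lies on the virgin compression line:
S_c = C_c·H/(1+e₀)·log₁₀(σ'_f/σ'_0) = 0.34×7.3/(1+1.03)×log₁₀(71.751/37.595)
    = 1.2227 × 0.2807 = 0.3432 m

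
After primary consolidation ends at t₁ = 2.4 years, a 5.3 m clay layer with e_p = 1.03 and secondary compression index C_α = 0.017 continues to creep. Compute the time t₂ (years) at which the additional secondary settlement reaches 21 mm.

S_s = C_α·H/(1+e_p)·log₁₀(t₂/t₁) ⇒ log₁₀(t₂/t₁) = S_s·(1+e_p)/(C_α·H).
log₁₀(t₂/t₁) = 0.021 × (1+1.03) / (0.017×5.3) = 0.4731
t₂ = t₁ × 10^0.4731 = 2.4 × 2.973 = 7.134 years

t₂ ≈ 7.13 years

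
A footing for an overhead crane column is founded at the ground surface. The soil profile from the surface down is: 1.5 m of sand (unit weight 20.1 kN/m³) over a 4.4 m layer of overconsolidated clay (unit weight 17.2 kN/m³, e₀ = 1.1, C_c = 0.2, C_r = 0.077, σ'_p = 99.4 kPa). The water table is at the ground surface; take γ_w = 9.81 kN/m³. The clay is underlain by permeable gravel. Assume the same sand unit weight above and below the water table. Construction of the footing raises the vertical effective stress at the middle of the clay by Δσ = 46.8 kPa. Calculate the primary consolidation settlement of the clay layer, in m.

S_c ≈ 0.0635 m

Mid-depth of clay below the ground surface: z = 1.5 + 4.4/2 = 3.7 m.
Total vertical stress at mid-clay: σ_v = 20.1×1.5 + 17.2×2.2 = 67.99 kPa.
Pore pressure: u = 9.81×(3.7 − 0) = 36.297 kPa.
Initial effective stress: σ'_0 = σ_v − u = 67.99 − 36.297 = 31.693 kPa.
Final effective stress: σ'_f = 31.693 + 46.8 = 78.493 kPa.
σ'_f = 78.493 ≤ σ'_p = 99.4 kPa, so the clay remains overconsolidated and only the recompression index applies:
S_c = C_r·H/(1+e₀)·log₁₀(σ'_f/σ'_0) = 0.077×4.4/2.1×log₁₀(78.493/31.693)
    = 0.16133 × 0.39387 = 0.06354 m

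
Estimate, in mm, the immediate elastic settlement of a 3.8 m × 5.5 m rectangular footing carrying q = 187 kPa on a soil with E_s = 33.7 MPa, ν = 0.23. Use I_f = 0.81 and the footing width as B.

S_e ≈ 16.2 mm

Immediate (elastic) settlement: S_e = q·B·(1−ν²)/E_s · I_f.
E_s = 33.7 MPa = 33700 kPa.
S_e = 187 × 3.8 × (1 − 0.23²) / 33700 × 0.81
    = 187 × 3.8 × 0.9471 / 33700 × 0.81
    = 0.01618 m = 16.18 mm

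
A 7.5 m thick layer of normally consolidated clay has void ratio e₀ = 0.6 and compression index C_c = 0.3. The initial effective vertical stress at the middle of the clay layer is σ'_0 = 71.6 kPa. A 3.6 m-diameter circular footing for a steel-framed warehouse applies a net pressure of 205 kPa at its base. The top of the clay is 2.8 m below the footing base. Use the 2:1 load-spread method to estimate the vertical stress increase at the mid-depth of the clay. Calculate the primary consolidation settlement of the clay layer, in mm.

S_c ≈ 188 mm

Mid-depth of clay below the footing base: z = 2.8 + 7.5/2 = 6.55 m.
Stress increase at mid-clay by the 2:1 spreading method:
Δσ ≈ qD²/(D+z)² = 205×3.6²/(3.6+6.55)² = 25.789 kPa
Final effective stress: σ'_f = σ'_0 + Δσ = 71.6 + 25.789 = 97.389 kPa.
Normally consolidated clay, so the full stress increment lies on the virgin compression line:
S_c = C_c·H/(1+e₀)·log₁₀(σ'_f/σ'_0) = 0.3×7.5/(1+0.6)×log₁₀(97.389/71.6)
    = 1.4062 × 0.1336 = 0.1879 m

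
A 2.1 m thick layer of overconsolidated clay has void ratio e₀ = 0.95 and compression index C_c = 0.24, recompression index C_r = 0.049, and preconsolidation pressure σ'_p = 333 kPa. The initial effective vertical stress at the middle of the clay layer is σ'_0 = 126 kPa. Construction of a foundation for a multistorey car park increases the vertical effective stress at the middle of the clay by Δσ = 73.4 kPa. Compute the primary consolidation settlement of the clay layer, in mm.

Final effective stress: σ'_f = 126 + 73.4 = 199.4 kPa.
σ'_f = 199.4 ≤ σ'_p = 333 kPa, so the clay remains overconsolidated and only the recompression index applies:
S_c = C_r·H/(1+e₀)·log₁₀(σ'_f/σ'_0) = 0.049×2.1/1.95×log₁₀(199.4/126)
    = 0.052768 × 0.19935 = 0.01052 m

S_c ≈ 10.5 mm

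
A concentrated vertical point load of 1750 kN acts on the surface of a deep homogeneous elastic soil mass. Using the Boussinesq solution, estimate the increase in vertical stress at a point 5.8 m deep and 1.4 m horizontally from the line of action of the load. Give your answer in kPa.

Δσ_z ≈ 21.6 kPa

Boussinesq vertical stress below a point load on an elastic half-space:
Δσ_z = 3P/(2πz²) · [1 + (r/z)²]^(−5/2)
r/z = 1.4/5.8 = 0.24138; [1+(r/z)²]^(−5/2) = 0.86799.
Δσ_z = 3×1750/(2π×5.8²) × 0.86799 = 24.838 × 0.86799 = 21.56 kPa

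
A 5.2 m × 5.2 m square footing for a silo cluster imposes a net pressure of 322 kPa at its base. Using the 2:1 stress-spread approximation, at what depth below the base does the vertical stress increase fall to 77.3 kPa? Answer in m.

2:1 spreading — at depth z the loaded area has grown by z in each plan dimension:
qB²/(B+z)² = Δσ_z ⇒ z = B(√(q/Δσ_z) − 1) = 5.2×(√(322/77.3) − 1) = 5.413 m

z ≈ 5.41 m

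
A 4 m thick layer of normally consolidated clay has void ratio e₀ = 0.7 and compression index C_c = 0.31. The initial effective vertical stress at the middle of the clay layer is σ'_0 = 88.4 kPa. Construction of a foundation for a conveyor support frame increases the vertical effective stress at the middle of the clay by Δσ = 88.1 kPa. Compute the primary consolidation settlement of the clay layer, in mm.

S_c ≈ 219 mm

Final effective stress: σ'_f = σ'_0 + Δσ = 88.4 + 88.1 = 176.5 kPa.
Normally consolidated clay, so the full stress increment lies on the virgin compression line:
S_c = C_c·H/(1+e₀)·log₁₀(σ'_f/σ'_0) = 0.31×4/(1+0.7)×log₁₀(176.5/88.4)
    = 0.72941 × 0.30029 = 0.219 m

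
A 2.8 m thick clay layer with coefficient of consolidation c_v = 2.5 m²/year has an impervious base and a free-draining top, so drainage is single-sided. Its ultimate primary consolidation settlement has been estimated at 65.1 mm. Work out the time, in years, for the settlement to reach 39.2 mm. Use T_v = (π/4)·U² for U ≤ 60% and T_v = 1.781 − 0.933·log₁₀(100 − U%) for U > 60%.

Drainage path length: H_d = H = 2.8 m (single drainage).
U = S(t)/S_ult = 39.2/65.1 = 0.6022.
U > 60%: T_v = 1.781 − 0.933·log₁₀(100 − 60.215) = 0.28846.
t = T_v·H_d²/c_v = 0.28846×2.8²/2.5 = 0.9046 years.

t ≈ 0.905 years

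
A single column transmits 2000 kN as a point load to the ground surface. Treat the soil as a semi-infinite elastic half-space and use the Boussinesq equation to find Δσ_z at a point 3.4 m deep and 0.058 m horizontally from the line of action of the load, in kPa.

Δσ_z ≈ 82.5 kPa

Boussinesq vertical stress below a point load on an elastic half-space:
Δσ_z = 3P/(2πz²) · [1 + (r/z)²]^(−5/2)
r/z = 0.058/3.4 = 0.017059; [1+(r/z)²]^(−5/2) = 0.99927.
Δσ_z = 3×2000/(2π×3.4²) × 0.99927 = 82.606 × 0.99927 = 82.55 kPa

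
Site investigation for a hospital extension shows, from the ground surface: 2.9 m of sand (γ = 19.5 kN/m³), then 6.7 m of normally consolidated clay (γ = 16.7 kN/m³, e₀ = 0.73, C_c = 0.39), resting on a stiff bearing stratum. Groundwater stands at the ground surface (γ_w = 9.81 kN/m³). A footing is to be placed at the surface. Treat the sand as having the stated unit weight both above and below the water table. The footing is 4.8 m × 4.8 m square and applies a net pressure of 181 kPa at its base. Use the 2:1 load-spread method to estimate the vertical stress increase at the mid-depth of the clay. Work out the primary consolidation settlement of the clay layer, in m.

S_c ≈ 0.335 m

Mid-depth of clay below the ground surface: z = 2.9 + 6.7/2 = 6.25 m.
Total vertical stress at mid-clay: σ_v = 19.5×2.9 + 16.7×3.35 = 112.5 kPa.
Pore pressure: u = 9.81×(6.25 − 0) = 61.312 kPa.
Initial effective stress: σ'_0 = σ_v − u = 112.5 − 61.312 = 51.188 kPa.
Stress increase at mid-clay by the 2:1 spreading method:
Δσ = qBL/((B+z)(L+z)) = 181×4.8×4.8/((4.8+6.25)(4.8+6.25)) = 34.154 kPa
Final effective stress: σ'_f = σ'_0 + Δσ = 51.188 + 34.154 = 85.342 kPa.
Normally consolidated clay, so the full stress increment lies on the virgin compression line:
S_c = C_c·H/(1+e₀)·log₁₀(σ'_f/σ'_0) = 0.39×6.7/(1+0.73)×log₁₀(85.342/51.188)
    = 1.5104 × 0.22199 = 0.3353 m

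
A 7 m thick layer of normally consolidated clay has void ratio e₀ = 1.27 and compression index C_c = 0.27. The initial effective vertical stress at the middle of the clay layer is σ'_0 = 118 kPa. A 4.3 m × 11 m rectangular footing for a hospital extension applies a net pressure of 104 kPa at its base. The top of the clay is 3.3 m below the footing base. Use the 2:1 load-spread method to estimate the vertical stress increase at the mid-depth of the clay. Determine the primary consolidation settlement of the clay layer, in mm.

Mid-depth of clay below the footing base: z = 3.3 + 7/2 = 6.8 m.
Stress increase at mid-clay by the 2:1 spreading method:
Δσ = qBL/((B+z)(L+z)) = 104×4.3×11/((4.3+6.8)(11+6.8)) = 24.897 kPa
Final effective stress: σ'_f = σ'_0 + Δσ = 118 + 24.897 = 142.9 kPa.
Normally consolidated clay, so the full stress increment lies on the virgin compression line:
S_c = C_c·H/(1+e₀)·log₁₀(σ'_f/σ'_0) = 0.27×7/(1+1.27)×log₁₀(142.9/118)
    = 0.8326 × 0.08315 = 0.06923 m

S_c ≈ 69.2 mm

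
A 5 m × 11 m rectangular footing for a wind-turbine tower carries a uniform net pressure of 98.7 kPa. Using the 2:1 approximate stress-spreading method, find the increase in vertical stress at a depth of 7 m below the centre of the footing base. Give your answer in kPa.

By the 2:1 method the load spreads at 1 horizontal : 2 vertical, so at depth z the loaded area has grown by z in each plan dimension:
Δσ = qBL/((B+z)(L+z)) = 98.7×5×11/((5+7)(11+7)) = 25.132 kPa

Δσ_z ≈ 25.1 kPa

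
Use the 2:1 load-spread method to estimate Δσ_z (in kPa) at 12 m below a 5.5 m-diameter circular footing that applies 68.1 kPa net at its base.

Δσ_z ≈ 6.73 kPa

By the 2:1 method the load spreads at 1 horizontal : 2 vertical, so at depth z the loaded area has grown by z in each plan dimension:
Δσ ≈ qD²/(D+z)² = 68.1×5.5²/(5.5+12)² = 6.7266 kPa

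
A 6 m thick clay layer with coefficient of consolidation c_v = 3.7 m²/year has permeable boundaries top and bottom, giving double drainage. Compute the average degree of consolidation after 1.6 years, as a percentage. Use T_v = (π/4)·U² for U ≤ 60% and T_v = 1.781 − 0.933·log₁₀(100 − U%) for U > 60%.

U ≈ 84 %

Drainage path length: H_d = H/2 = 3 m (double drainage).
T_v = c_v·t/H_d² = 3.7×1.6/3² = 0.65778.
T_v = 0.65778 corresponds to the U > 60% branch:
U = 1 − 10^((1.781 − T_v)/0.933)/100 = 0.8401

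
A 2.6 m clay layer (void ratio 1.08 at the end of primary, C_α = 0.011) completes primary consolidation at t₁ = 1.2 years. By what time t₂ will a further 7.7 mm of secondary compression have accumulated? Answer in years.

S_s = C_α·H/(1+e_p)·log₁₀(t₂/t₁) ⇒ log₁₀(t₂/t₁) = S_s·(1+e_p)/(C_α·H).
log₁₀(t₂/t₁) = 0.0077 × (1+1.08) / (0.011×2.6) = 0.56
t₂ = t₁ × 10^0.56 = 1.2 × 3.631 = 4.357 years

t₂ ≈ 4.36 years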